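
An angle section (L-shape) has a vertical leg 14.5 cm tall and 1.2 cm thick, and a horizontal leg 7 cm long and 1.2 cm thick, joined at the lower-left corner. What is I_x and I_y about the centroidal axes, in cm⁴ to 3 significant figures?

I_x ≈ 526 cm⁴, I_y ≈ 82.5 cm⁴

Break the section into simple shapes (no overlaps), measuring from the bottom-left corner of the bounding box.
Vertical leg: 1.2 × 14.5, A = 17.4 cm², y = 7.25 cm, Ī = 304.86 cm⁴.
Horizontal leg (remainder): 5.8 × 1.2, A = 6.96 cm², y = 0.6 cm, Ī = 0.8352 cm⁴.
Centroid: ȳ = ΣA·y / ΣA = 5.35 cm.
Transfer each piece to the centroidal x-axis using Ī + A·d² with d = y − 5.35:
  vertical leg: d = 1.9 cm → contributes +367.68 cm⁴
  horizontal leg (remainder): d = -4.75 cm → contributes +157.87 cm⁴
Total I = 525.55 cm⁴.
For the y-axis: x̄ = 1.6 cm.
Repeating about the centroidal y-axis gives I_y = 82.499 cm⁴.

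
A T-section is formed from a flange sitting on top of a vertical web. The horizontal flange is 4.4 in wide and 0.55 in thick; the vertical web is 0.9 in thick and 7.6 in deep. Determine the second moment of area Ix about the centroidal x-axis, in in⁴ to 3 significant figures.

Ix ≈ 62.7 in⁴

Decompose the section into non-overlapping parts with the origin at the bottom-left of its bounding rectangle.
Flange: 4.4 × 0.55, A = 2.42 in², y = 7.875 in, Ī = 0.061004 in⁴.
Web: 0.9 × 7.6, A = 6.84 in², y = 3.8 in, Ī = 32.923 in⁴.
Centroid: ȳ = ΣA·y / ΣA = 4.865 in.
Transfer each piece to the centroidal x-axis using Ī + A·d² with d = y − 4.865:
  flange: d = 3.01 in → contributes +21.987 in⁴
  web: d = -1.065 in → contributes +40.681 in⁴
Total I = 62.668 in⁴.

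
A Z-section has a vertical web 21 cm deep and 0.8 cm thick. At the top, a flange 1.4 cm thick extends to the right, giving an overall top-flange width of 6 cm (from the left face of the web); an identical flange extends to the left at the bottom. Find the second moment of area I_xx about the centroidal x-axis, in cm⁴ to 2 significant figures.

I_xx ≈ 2000 cm⁴

Split into non-overlapping primitives; take the origin at the lower-left of the bounding box.
Web: 0.8 × 21, A = 16.8 cm², y = 10.5 cm, Ī = 617.4 cm⁴.
Top flange (beyond web): 5.2 × 1.4, A = 7.28 cm², y = 20.3 cm, Ī = 1.189 cm⁴.
Bottom flange (beyond web): 5.2 × 1.4, A = 7.28 cm², y = 0.7 cm, Ī = 1.189 cm⁴.
Centroid: ȳ = ΣA·y / ΣA = 10.5 cm.
Transfer each piece to the centroidal x-axis using Ī + A·d² with d = y − 10.5:
  web: d = 0 cm → contributes +617.4 cm⁴
  top flange (beyond web): d = 9.8 cm → contributes +700.4 cm⁴
  bottom flange (beyond web): d = -9.8 cm → contributes +700.4 cm⁴
Total I = 2 018 cm⁴.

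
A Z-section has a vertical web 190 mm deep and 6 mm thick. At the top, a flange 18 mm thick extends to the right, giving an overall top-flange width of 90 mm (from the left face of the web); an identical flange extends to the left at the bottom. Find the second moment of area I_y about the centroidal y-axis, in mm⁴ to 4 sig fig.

Treat the section as a set of non-overlapping primitives; coordinates are from the bounding-box lower-left.
Web: 6 × 190, A = 1 140 mm², x = 87 mm, Ī = 3 420 mm⁴.
Top flange (beyond web): 84 × 18, A = 1 512 mm², x = 132 mm, Ī = 889 056 mm⁴.
Bottom flange (beyond web): 84 × 18, A = 1 512 mm², x = 42 mm, Ī = 889 056 mm⁴.
Centroid: x̄ = ΣA·x / ΣA = 87 mm.
Transfer each piece to the centroidal y-axis using Ī + A·d² with d = x − 87:
  web: d = 0 mm → contributes +3 420 mm⁴
  top flange (beyond web): d = 45 mm → contributes +3 950 856 mm⁴
  bottom flange (beyond web): d = -45 mm → contributes +3 950 856 mm⁴
Total I = 7 905 132 mm⁴.

I_y ≈ 7.905 × 10⁶ mm⁴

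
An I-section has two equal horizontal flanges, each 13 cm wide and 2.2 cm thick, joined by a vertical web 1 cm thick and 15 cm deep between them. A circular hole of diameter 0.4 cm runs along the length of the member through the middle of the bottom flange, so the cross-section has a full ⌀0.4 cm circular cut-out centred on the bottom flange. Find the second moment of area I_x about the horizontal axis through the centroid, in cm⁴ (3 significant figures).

I_x ≈ 4530 cm⁴

Treat the section as a set of non-overlapping primitives; coordinates are from the bounding-box lower-left.
Bottom flange: 13 × 2.2, A = 28.6 cm², y = 1.1 cm, Ī = 11.535 cm⁴.
Web: 1 × 15, A = 15 cm², y = 9.7 cm, Ī = 281.25 cm⁴.
Top flange: 13 × 2.2, A = 28.6 cm², y = 18.3 cm, Ī = 11.535 cm⁴.
Hole (subtracted): ⌀0.4, A = 0.12566 cm², y = 1.1 cm, Ī = 0.0012566 cm⁴.
Centroid: ȳ = ΣA·y / ΣA = 9.715 cm.
Transfer each piece to the horizontal axis through the centroid using Ī + A·d² with d = y − 9.715:
  bottom flange: d = -8.615 cm → contributes +2134.2 cm⁴
  web: d = -0.014994 cm → contributes +281.25 cm⁴
  top flange: d = 8.585 cm → contributes +2119.4 cm⁴
  hole: d = -8.615 cm → contributes −9.3278 cm⁴
Total I = 4525.5 cm⁴.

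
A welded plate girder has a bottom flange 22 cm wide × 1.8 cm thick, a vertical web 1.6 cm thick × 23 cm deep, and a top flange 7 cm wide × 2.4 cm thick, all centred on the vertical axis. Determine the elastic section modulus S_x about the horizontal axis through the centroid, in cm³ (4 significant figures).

S_x ≈ 569.5 cm³

Decompose the section into non-overlapping parts with the origin at the bottom-left of its bounding rectangle.
Bottom plate: 22 × 1.8, A = 39.6 cm², y = 0.9 cm, Ī = 10.692 cm⁴.
Web plate: 1.6 × 23, A = 36.8 cm², y = 13.3 cm, Ī = 1622.27 cm⁴.
Top plate: 7 × 2.4, A = 16.8 cm², y = 26 cm, Ī = 8.064 cm⁴.
Centroid: ȳ = ΣA·y / ΣA = 10.3206 cm.
Transfer each piece to the horizontal axis through the centroid using Ī + A·d² with d = y − 10.3206:
  bottom plate: d = -9.4206 cm → contributes +3525.1 cm⁴
  web plate: d = 2.9794 cm → contributes +1948.93 cm⁴
  top plate: d = 15.6794 cm → contributes +4138.24 cm⁴
Total I = 9612.27 cm⁴.
Extreme fibre distance c = 16.8794 cm; S = I/c = 569.468 cm³.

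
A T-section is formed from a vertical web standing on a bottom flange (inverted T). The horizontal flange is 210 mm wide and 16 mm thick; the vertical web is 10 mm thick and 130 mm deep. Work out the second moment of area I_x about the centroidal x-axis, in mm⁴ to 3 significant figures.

Treat the section as a set of non-overlapping primitives; coordinates are from the bounding-box lower-left.
Flange: 210 × 16, A = 3 360 mm², y = 8 mm, Ī = 71 680 mm⁴.
Web: 10 × 130, A = 1 300 mm², y = 81 mm, Ī = 1 830 833 mm⁴.
Centroid: ȳ = ΣA·y / ΣA = 28.365 mm.
Transfer each piece to the centroidal x-axis using Ī + A·d² with d = y − 28.365:
  flange: d = -20.365 mm → contributes +1 465 157 mm⁴
  web: d = 52.635 mm → contributes +5 432 436 mm⁴
Total I = 6 897 593 mm⁴.

I_x ≈ 6.90 × 10⁶ mm⁴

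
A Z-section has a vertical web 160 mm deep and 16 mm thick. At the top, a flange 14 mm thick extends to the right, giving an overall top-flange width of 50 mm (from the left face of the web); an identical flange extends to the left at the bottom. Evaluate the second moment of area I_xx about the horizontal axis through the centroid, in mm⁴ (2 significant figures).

I_xx ≈ 1.1 × 10⁷ mm⁴

Break the section into simple shapes (no overlaps), measuring from the bottom-left corner of the bounding box.
Web: 16 × 160, A = 2 560 mm², y = 80 mm, Ī = 5 461 333 mm⁴.
Top flange (beyond web): 34 × 14, A = 476 mm², y = 153 mm, Ī = 7 775 mm⁴.
Bottom flange (beyond web): 34 × 14, A = 476 mm², y = 7 mm, Ī = 7 775 mm⁴.
Centroid: ȳ = ΣA·y / ΣA = 80 mm.
Transfer each piece to the horizontal axis through the centroid using Ī + A·d² with d = y − 80:
  web: d = 0 mm → contributes +5 461 333 mm⁴
  top flange (beyond web): d = 73 mm → contributes +2 544 379 mm⁴
  bottom flange (beyond web): d = -73 mm → contributes +2 544 379 mm⁴
Total I = 10 550 091 mm⁴.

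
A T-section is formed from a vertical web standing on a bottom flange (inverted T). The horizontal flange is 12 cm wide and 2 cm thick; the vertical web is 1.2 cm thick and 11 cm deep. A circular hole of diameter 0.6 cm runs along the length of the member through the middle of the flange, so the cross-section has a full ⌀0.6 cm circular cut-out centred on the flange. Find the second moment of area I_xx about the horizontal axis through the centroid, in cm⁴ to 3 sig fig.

Split into non-overlapping primitives; take the origin at the lower-left of the bounding box.
Flange: 12 × 2, A = 24 cm², y = 1 cm, Ī = 8 cm⁴.
Web: 1.2 × 11, A = 13.2 cm², y = 7.5 cm, Ī = 133.1 cm⁴.
Hole (subtracted): ⌀0.6, A = 0.28274 cm², y = 1 cm, Ī = 0.0063617 cm⁴.
Centroid: ȳ = ΣA·y / ΣA = 3.3241 cm.
Transfer each piece to the horizontal axis through the centroid using Ī + A·d² with d = y − 3.3241:
  flange: d = -2.3241 cm → contributes +137.64 cm⁴
  web: d = 4.1759 cm → contributes +363.28 cm⁴
  hole: d = -2.3241 cm → contributes −1.5336 cm⁴
Total I = 499.38 cm⁴.

I_xx ≈ 499 cm⁴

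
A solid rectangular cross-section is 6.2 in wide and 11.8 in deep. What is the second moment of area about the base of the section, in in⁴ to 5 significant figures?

I_base ≈ 3395.6 in⁴

The section: 6.2 × 11.8, A = 73.16 in², y = 5.9 in, Ī = 848.8999 in⁴.
Transfer it to the base of the section using Ī + A·d² with d = y − 0:
  the section: d = 5.9 in → contributes +3395.599 in⁴
Total I = 3395.599 in⁴.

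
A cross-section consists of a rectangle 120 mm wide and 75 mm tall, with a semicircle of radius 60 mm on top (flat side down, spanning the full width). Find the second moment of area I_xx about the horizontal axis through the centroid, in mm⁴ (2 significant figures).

Decompose the section into non-overlapping parts with the origin at the bottom-left of its bounding rectangle.
Rectangular body: 120 × 75, A = 9 000 mm², y = 37.5 mm, Ī = 4 218 750 mm⁴.
Semicircular cap: semicircle r = 60, A = 5 655 mm², y = 100.5 mm, Ī = 1 422 450 mm⁴.
Centroid: ȳ = ΣA·y / ΣA = 61.8 mm.
Transfer each piece to the horizontal axis through the centroid using Ī + A·d² with d = y − 61.8:
  rectangular body: d = -24.3 mm → contributes +9 531 496 mm⁴
  semicircular cap: d = 38.67 mm → contributes +9 877 948 mm⁴
Total I = 19 409 444 mm⁴.

I_xx ≈ 1.9 × 10⁷ mm⁴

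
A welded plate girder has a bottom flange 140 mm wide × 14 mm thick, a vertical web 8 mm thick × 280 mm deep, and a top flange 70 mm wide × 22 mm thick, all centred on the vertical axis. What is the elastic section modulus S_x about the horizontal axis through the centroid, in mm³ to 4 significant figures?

Split into non-overlapping primitives; take the origin at the lower-left of the bounding box.
Bottom plate: 140 × 14, A = 1 960 mm², y = 7 mm, Ī = 32013.3 mm⁴.
Web plate: 8 × 280, A = 2 240 mm², y = 154 mm, Ī = 14 634 667 mm⁴.
Top plate: 70 × 22, A = 1 540 mm², y = 305 mm, Ī = 62113.3 mm⁴.
Centroid: ȳ = ΣA·y / ΣA = 144.317 mm.
Transfer each piece to the horizontal axis through the centroid using Ī + A·d² with d = y − 144.317:
  bottom plate: d = -137.317 mm → contributes +36 989 731 mm⁴
  web plate: d = 9.68293 mm → contributes +14 844 687 mm⁴
  top plate: d = 160.683 mm → contributes +39 823 378 mm⁴
Total I = 91 657 796 mm⁴.
Extreme fibre distance c = 171.683 mm; S = I/c = 533 878 mm³.

S_x ≈ 5.339 × 10⁵ mm³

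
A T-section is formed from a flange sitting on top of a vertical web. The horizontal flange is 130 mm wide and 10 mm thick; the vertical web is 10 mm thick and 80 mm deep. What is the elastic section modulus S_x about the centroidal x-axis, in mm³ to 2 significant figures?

Decompose the section into non-overlapping parts with the origin at the bottom-left of its bounding rectangle.
Flange: 130 × 10, A = 1 300 mm², y = 85 mm, Ī = 10 833 mm⁴.
Web: 10 × 80, A = 800 mm², y = 40 mm, Ī = 426 667 mm⁴.
Centroid: ȳ = ΣA·y / ΣA = 67.86 mm.
Transfer each piece to the centroidal x-axis using Ī + A·d² with d = y − 67.86:
  flange: d = 17.14 mm → contributes +392 874 mm⁴
  web: d = -27.86 mm → contributes +1 047 483 mm⁴
Total I = 1 440 357 mm⁴.
Extreme fibre distance c = 67.86 mm; S = I/c = 21 226 mm³.

S_x ≈ 2.1 × 10⁴ mm³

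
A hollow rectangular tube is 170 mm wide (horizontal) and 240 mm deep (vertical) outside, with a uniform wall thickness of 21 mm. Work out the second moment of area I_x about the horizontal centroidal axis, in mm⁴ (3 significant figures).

Decompose the section into non-overlapping parts with the origin at the bottom-left of its bounding rectangle.
Outer rectangle: 170 × 240, A = 40 800 mm², y = 120 mm, Ī = 195 840 000 mm⁴.
Inner void (subtracted): 128 × 198, A = 25 344 mm², y = 120 mm, Ī = 82 798 848 mm⁴.
By symmetry the centroid is at mid-height, ȳ = 120 mm.
All pieces are centred on the horizontal centroidal axis, so I = ΣĪ (holes subtracted) = 113 041 152 mm⁴.

I_x ≈ 1.13 × 10⁸ mm⁴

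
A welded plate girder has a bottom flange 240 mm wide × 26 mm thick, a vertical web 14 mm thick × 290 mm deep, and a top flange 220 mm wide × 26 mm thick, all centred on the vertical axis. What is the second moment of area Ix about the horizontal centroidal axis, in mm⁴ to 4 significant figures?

Split into non-overlapping primitives; take the origin at the lower-left of the bounding box.
Bottom plate: 240 × 26, A = 6 240 mm², y = 13 mm, Ī = 351 520 mm⁴.
Web plate: 14 × 290, A = 4 060 mm², y = 171 mm, Ī = 28 453 833 mm⁴.
Top plate: 220 × 26, A = 5 720 mm², y = 329 mm, Ī = 322 227 mm⁴.
Centroid: ȳ = ΣA·y / ΣA = 165.871 mm.
Transfer each piece to the horizontal centroidal axis using Ī + A·d² with d = y − 165.871:
  bottom plate: d = -152.871 mm → contributes +146 178 250 mm⁴
  web plate: d = 5.12859 mm → contributes +28 560 621 mm⁴
  top plate: d = 163.129 mm → contributes +152 536 784 mm⁴
Total I = 327 275 655 mm⁴.

Ix ≈ 3.273 × 10⁸ mm⁴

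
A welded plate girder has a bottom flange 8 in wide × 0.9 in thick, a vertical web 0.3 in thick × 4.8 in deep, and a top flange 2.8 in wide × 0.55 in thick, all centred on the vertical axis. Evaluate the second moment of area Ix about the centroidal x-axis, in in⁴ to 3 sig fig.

Treat the section as a set of non-overlapping primitives; coordinates are from the bounding-box lower-left.
Bottom plate: 8 × 0.9, A = 7.2 in², y = 0.45 in, Ī = 0.486 in⁴.
Web plate: 0.3 × 4.8, A = 1.44 in², y = 3.3 in, Ī = 2.7648 in⁴.
Top plate: 2.8 × 0.55, A = 1.54 in², y = 5.975 in, Ī = 0.038821 in⁴.
Centroid: ȳ = ΣA·y / ΣA = 1.6889 in.
Transfer each piece to the centroidal x-axis using Ī + A·d² with d = y − 1.6889:
  bottom plate: d = -1.2389 in → contributes +11.538 in⁴
  web plate: d = 1.6111 in → contributes +6.5023 in⁴
  top plate: d = 4.2861 in → contributes +28.329 in⁴
Total I = 46.369 in⁴.

Ix ≈ 46.4 in⁴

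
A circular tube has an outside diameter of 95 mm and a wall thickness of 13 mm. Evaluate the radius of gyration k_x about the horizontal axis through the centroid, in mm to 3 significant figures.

k_x ≈ 29.4 mm

Treat the section as a set of non-overlapping primitives; coordinates are from the bounding-box lower-left.
Outer circle: ⌀95, A = 7088.2 mm², y = 47.5 mm, Ī = 3 998 198 mm⁴.
Bore (subtracted): ⌀69, A = 3739.3 mm², y = 47.5 mm, Ī = 1 112 670 mm⁴.
By symmetry the centroid is at mid-height, ȳ = 47.5 mm.
All pieces are centred on the horizontal axis through the centroid, so I = ΣĪ (holes subtracted) = 2 885 529 mm⁴.
Radius of gyration: k = √(I/A) = √(2 885 529 / 3348.9) = 29.353 mm.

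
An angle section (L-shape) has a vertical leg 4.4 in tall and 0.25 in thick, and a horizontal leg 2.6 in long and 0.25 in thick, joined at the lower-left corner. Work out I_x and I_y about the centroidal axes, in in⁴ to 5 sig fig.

I_x ≈ 3.4266 in⁴, I_y ≈ 0.92331 in⁴

Split into non-overlapping primitives; take the origin at the lower-left of the bounding box.
Vertical leg: 0.25 × 4.4, A = 1.1 in², y = 2.2 in, Ī = 1.774667 in⁴.
Horizontal leg (remainder): 2.35 × 0.25, A = 0.5875 in², y = 0.125 in, Ī = 0.003059896 in⁴.
Centroid: ȳ = ΣA·y / ΣA = 1.477593 in.
Transfer each piece to the centroidal x-axis using Ī + A·d² with d = y − 1.477593:
  vertical leg: d = 0.7224074 in → contributes +2.348726 in⁴
  horizontal leg (remainder): d = -1.352593 in → contributes +1.077895 in⁴
Total I = 3.426621 in⁴.
For the y-axis: x̄ = 0.5775926 in.
Repeating about the centroidal y-axis gives I_y = 0.923309 in⁴.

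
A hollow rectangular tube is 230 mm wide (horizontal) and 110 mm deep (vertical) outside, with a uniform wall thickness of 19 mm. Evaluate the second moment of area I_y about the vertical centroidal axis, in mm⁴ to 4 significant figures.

Decompose the section into non-overlapping parts with the origin at the bottom-left of its bounding rectangle.
Outer rectangle: 230 × 110, A = 25 300 mm², x = 115 mm, Ī = 111 530 833 mm⁴.
Inner void (subtracted): 192 × 72, A = 13 824 mm², x = 115 mm, Ī = 42 467 328 mm⁴.
By symmetry the centroid is at mid-width, x̄ = 115 mm.
All pieces are centred on the vertical centroidal axis, so I = ΣĪ (holes subtracted) = 69 063 505 mm⁴.

I_y ≈ 6.906 × 10⁷ mm⁴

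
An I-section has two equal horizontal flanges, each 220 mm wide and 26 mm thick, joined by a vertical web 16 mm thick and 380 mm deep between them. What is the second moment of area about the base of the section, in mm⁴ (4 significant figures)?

I_base ≈ 1.363 × 10⁹ mm⁴

Treat the section as a set of non-overlapping primitives; coordinates are from the bounding-box lower-left.
Bottom flange: 220 × 26, A = 5 720 mm², y = 13 mm, Ī = 322 227 mm⁴.
Web: 16 × 380, A = 6 080 mm², y = 216 mm, Ī = 73 162 667 mm⁴.
Top flange: 220 × 26, A = 5 720 mm², y = 419 mm, Ī = 322 227 mm⁴.
Transfer each piece to the base of the section using Ī + A·d² with d = y − 0:
  bottom flange: d = 13 mm → contributes +1 288 907 mm⁴
  web: d = 216 mm → contributes +356 831 147 mm⁴
  top flange: d = 419 mm → contributes +1 004 531 147 mm⁴
Total I = 1 362 651 200 mm⁴.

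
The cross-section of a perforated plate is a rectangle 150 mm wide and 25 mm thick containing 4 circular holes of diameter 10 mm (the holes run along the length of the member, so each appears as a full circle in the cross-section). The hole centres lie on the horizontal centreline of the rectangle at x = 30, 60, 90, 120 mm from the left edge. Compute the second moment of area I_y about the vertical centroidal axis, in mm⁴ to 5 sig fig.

I_y ≈ 6.6759 × 10⁶ mm⁴

Treat the section as a set of non-overlapping primitives; coordinates are from the bounding-box lower-left.
Plate: 150 × 25, A = 3 750 mm², x = 75 mm, Ī = 7 031 250 mm⁴.
Hole 1 (subtracted): ⌀10, A = 78.53982 mm², x = 30 mm, Ī = 490.8739 mm⁴.
Hole 2 (subtracted): ⌀10, A = 78.53982 mm², x = 60 mm, Ī = 490.8739 mm⁴.
Hole 3 (subtracted): ⌀10, A = 78.53982 mm², x = 90 mm, Ī = 490.8739 mm⁴.
Hole 4 (subtracted): ⌀10, A = 78.53982 mm², x = 120 mm, Ī = 490.8739 mm⁴.
By symmetry the centroid is at mid-width, x̄ = 75 mm.
Transfer each piece to the vertical centroidal axis using Ī + A·d² with d = x − 75:
  plate: d = 0 mm → contributes +7 031 250 mm⁴
  hole 1: d = -45 mm → contributes −159 534 mm⁴
  hole 2: d = -15 mm → contributes −18162.33 mm⁴
  hole 3: d = 15 mm → contributes −18162.33 mm⁴
  hole 4: d = 45 mm → contributes −159 534 mm⁴
Total I = 6 675 857 mm⁴.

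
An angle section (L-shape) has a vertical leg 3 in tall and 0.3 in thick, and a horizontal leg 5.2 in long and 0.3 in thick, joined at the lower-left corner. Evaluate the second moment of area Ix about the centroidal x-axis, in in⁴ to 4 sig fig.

Treat the section as a set of non-overlapping primitives; coordinates are from the bounding-box lower-left.
Vertical leg: 0.3 × 3, A = 0.9 in², y = 1.5 in, Ī = 0.675 in⁴.
Horizontal leg (remainder): 4.9 × 0.3, A = 1.47 in², y = 0.15 in, Ī = 0.011025 in⁴.
Centroid: ȳ = ΣA·y / ΣA = 0.662658 in.
Transfer each piece to the centroidal x-axis using Ī + A·d² with d = y − 0.662658:
  vertical leg: d = 0.837342 in → contributes +1.30603 in⁴
  horizontal leg (remainder): d = -0.512658 in → contributes +0.397368 in⁴
Total I = 1.7034 in⁴.

Ix ≈ 1.703 in⁴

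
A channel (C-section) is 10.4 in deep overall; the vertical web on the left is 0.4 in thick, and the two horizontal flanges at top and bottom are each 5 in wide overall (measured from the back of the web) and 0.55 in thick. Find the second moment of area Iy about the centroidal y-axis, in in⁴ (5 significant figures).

Iy ≈ 23.247 in⁴

Break the section into simple shapes (no overlaps), measuring from the bottom-left corner of the bounding box.
Web: 0.4 × 10.4, A = 4.16 in², x = 0.2 in, Ī = 0.05546667 in⁴.
Top flange (beyond web): 4.6 × 0.55, A = 2.53 in², x = 2.7 in, Ī = 4.461233 in⁴.
Bottom flange (beyond web): 4.6 × 0.55, A = 2.53 in², x = 2.7 in, Ī = 4.461233 in⁴.
Centroid: x̄ = ΣA·x / ΣA = 1.572017 in.
Transfer each piece to the centroidal y-axis using Ī + A·d² with d = x − 1.572017:
  web: d = -1.372017 in → contributes +7.886382 in⁴
  top flange (beyond web): d = 1.127983 in → contributes +7.680266 in⁴
  bottom flange (beyond web): d = 1.127983 in → contributes +7.680266 in⁴
Total I = 23.24691 in⁴.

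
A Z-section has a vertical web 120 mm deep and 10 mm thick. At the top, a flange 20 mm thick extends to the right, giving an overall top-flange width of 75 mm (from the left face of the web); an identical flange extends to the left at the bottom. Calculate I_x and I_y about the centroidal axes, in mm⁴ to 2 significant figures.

Break the section into simple shapes (no overlaps), measuring from the bottom-left corner of the bounding box.
Web: 10 × 120, A = 1 200 mm², y = 60 mm, Ī = 1 440 000 mm⁴.
Top flange (beyond web): 65 × 20, A = 1 300 mm², y = 110 mm, Ī = 43 333 mm⁴.
Bottom flange (beyond web): 65 × 20, A = 1 300 mm², y = 10 mm, Ī = 43 333 mm⁴.
Centroid: ȳ = ΣA·y / ΣA = 60 mm.
Transfer each piece to the centroidal x-axis using Ī + A·d² with d = y − 60:
  web: d = 0 mm → contributes +1 440 000 mm⁴
  top flange (beyond web): d = 50 mm → contributes +3 293 333 mm⁴
  bottom flange (beyond web): d = -50 mm → contributes +3 293 333 mm⁴
Total I = 8 026 667 mm⁴.
For the y-axis: x̄ = 70 mm.
Repeating about the centroidal y-axis gives I_y = 4 581 667 mm⁴.

I_x ≈ 8.0 × 10⁶ mm⁴, I_y ≈ 4.6 × 10⁶ mm⁴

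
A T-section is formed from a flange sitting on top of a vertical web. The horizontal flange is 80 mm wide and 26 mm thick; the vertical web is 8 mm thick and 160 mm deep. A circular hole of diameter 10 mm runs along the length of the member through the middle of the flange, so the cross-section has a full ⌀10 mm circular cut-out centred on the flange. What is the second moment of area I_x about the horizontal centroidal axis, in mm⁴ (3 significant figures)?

I_x ≈ 9.60 × 10⁶ mm⁴

Split into non-overlapping primitives; take the origin at the lower-left of the bounding box.
Flange: 80 × 26, A = 2 080 mm², y = 173 mm, Ī = 117 173 mm⁴.
Web: 8 × 160, A = 1 280 mm², y = 80 mm, Ī = 2 730 667 mm⁴.
Hole (subtracted): ⌀10, A = 78.54 mm², y = 173 mm, Ī = 490.87 mm⁴.
Centroid: ȳ = ΣA·y / ΣA = 136.72 mm.
Transfer each piece to the horizontal centroidal axis using Ī + A·d² with d = y − 136.72:
  flange: d = 36.277 mm → contributes +2 854 426 mm⁴
  web: d = -56.723 mm → contributes +6 849 133 mm⁴
  hole: d = 36.277 mm → contributes −103 848 mm⁴
Total I = 9 599 711 mm⁴.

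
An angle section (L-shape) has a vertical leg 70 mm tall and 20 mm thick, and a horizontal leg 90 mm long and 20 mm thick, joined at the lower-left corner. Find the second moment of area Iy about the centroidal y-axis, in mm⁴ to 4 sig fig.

Decompose the section into non-overlapping parts with the origin at the bottom-left of its bounding rectangle.
Vertical leg: 20 × 70, A = 1 400 mm², x = 10 mm, Ī = 46666.7 mm⁴.
Horizontal leg (remainder): 70 × 20, A = 1 400 mm², x = 55 mm, Ī = 571 667 mm⁴.
Centroid: x̄ = ΣA·x / ΣA = 32.5 mm.
Transfer each piece to the centroidal y-axis using Ī + A·d² with d = x − 32.5:
  vertical leg: d = -22.5 mm → contributes +755 417 mm⁴
  horizontal leg (remainder): d = 22.5 mm → contributes +1 280 417 mm⁴
Total I = 2 035 833 mm⁴.

Iy ≈ 2.036 × 10⁶ mm⁴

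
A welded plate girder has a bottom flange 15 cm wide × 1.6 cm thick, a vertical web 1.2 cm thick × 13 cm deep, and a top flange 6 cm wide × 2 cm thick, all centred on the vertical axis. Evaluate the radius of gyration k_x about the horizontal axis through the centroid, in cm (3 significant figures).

Split into non-overlapping primitives; take the origin at the lower-left of the bounding box.
Bottom plate: 15 × 1.6, A = 24 cm², y = 0.8 cm, Ī = 5.12 cm⁴.
Web plate: 1.2 × 13, A = 15.6 cm², y = 8.1 cm, Ī = 219.7 cm⁴.
Top plate: 6 × 2, A = 12 cm², y = 15.6 cm, Ī = 4 cm⁴.
Centroid: ȳ = ΣA·y / ΣA = 6.4488 cm.
Transfer each piece to the horizontal axis through the centroid using Ī + A·d² with d = y − 6.4488:
  bottom plate: d = -5.6488 cm → contributes +770.94 cm⁴
  web plate: d = 1.6512 cm → contributes +262.23 cm⁴
  top plate: d = 9.1512 cm → contributes +1008.9 cm⁴
Total I = 2042.1 cm⁴.
Radius of gyration: k = √(I/A) = √(2042.1 / 51.6) = 6.2909 cm.

k_x ≈ 6.29 cm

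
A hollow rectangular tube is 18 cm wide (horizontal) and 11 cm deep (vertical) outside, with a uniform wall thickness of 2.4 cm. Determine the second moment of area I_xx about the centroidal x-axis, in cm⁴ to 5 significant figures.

I_xx ≈ 1734.3 cm⁴

Break the section into simple shapes (no overlaps), measuring from the bottom-left corner of the bounding box.
Outer rectangle: 18 × 11, A = 198 cm², y = 5.5 cm, Ī = 1996.5 cm⁴.
Inner void (subtracted): 13.2 × 6.2, A = 81.84 cm², y = 5.5 cm, Ī = 262.1608 cm⁴.
By symmetry the centroid is at mid-height, ȳ = 5.5 cm.
All pieces are centred on the centroidal x-axis, so I = ΣĪ (holes subtracted) = 1734.339 cm⁴.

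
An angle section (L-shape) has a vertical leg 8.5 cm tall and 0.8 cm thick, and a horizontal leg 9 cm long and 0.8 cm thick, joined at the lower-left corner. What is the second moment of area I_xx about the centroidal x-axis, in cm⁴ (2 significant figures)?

I_xx ≈ 91 cm⁴

Decompose the section into non-overlapping parts with the origin at the bottom-left of its bounding rectangle.
Vertical leg: 0.8 × 8.5, A = 6.8 cm², y = 4.25 cm, Ī = 40.94 cm⁴.
Horizontal leg (remainder): 8.2 × 0.8, A = 6.56 cm², y = 0.4 cm, Ī = 0.3499 cm⁴.
Centroid: ȳ = ΣA·y / ΣA = 2.36 cm.
Transfer each piece to the centroidal x-axis using Ī + A·d² with d = y − 2.36:
  vertical leg: d = 1.89 cm → contributes +65.24 cm⁴
  horizontal leg (remainder): d = -1.96 cm → contributes +25.54 cm⁴
Total I = 90.78 cm⁴.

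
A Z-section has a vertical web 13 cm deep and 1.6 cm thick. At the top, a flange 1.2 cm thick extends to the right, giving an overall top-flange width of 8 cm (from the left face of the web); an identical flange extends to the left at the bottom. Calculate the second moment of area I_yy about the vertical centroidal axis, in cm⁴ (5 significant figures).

I_yy ≈ 302.63 cm⁴

Split into non-overlapping primitives; take the origin at the lower-left of the bounding box.
Web: 1.6 × 13, A = 20.8 cm², x = 7.2 cm, Ī = 4.437333 cm⁴.
Top flange (beyond web): 6.4 × 1.2, A = 7.68 cm², x = 11.2 cm, Ī = 26.2144 cm⁴.
Bottom flange (beyond web): 6.4 × 1.2, A = 7.68 cm², x = 3.2 cm, Ī = 26.2144 cm⁴.
Centroid: x̄ = ΣA·x / ΣA = 7.2 cm.
Transfer each piece to the vertical centroidal axis using Ī + A·d² with d = x − 7.2:
  web: d = 0 cm → contributes +4.437333 cm⁴
  top flange (beyond web): d = 4 cm → contributes +149.0944 cm⁴
  bottom flange (beyond web): d = -4 cm → contributes +149.0944 cm⁴
Total I = 302.6261 cm⁴.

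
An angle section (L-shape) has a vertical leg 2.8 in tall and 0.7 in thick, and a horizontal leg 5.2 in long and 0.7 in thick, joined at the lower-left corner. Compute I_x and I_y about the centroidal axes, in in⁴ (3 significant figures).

Split into non-overlapping primitives; take the origin at the lower-left of the bounding box.
Vertical leg: 0.7 × 2.8, A = 1.96 in², y = 1.4 in, Ī = 1.2805 in⁴.
Horizontal leg (remainder): 4.5 × 0.7, A = 3.15 in², y = 0.35 in, Ī = 0.12863 in⁴.
Centroid: ȳ = ΣA·y / ΣA = 0.75274 in.
Transfer each piece to the centroidal x-axis using Ī + A·d² with d = y − 0.75274:
  vertical leg: d = 0.64726 in → contributes +2.1017 in⁴
  horizontal leg (remainder): d = -0.40274 in → contributes +0.63955 in⁴
Total I = 2.7412 in⁴.
For the y-axis: x̄ = 1.9527 in.
Repeating about the centroidal y-axis gives I_y = 13.563 in⁴.

I_x ≈ 2.74 in⁴, I_y ≈ 13.6 in⁴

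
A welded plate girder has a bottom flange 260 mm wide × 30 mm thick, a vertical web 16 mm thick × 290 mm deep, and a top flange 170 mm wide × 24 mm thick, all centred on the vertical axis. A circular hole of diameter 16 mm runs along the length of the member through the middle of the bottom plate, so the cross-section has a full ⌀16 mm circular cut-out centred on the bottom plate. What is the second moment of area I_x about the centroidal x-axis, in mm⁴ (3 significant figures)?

Treat the section as a set of non-overlapping primitives; coordinates are from the bounding-box lower-left.
Bottom plate: 260 × 30, A = 7 800 mm², y = 15 mm, Ī = 585 000 mm⁴.
Web plate: 16 × 290, A = 4 640 mm², y = 175 mm, Ī = 32 518 667 mm⁴.
Top plate: 170 × 24, A = 4 080 mm², y = 332 mm, Ī = 195 840 mm⁴.
Hole (subtracted): ⌀16, A = 201.06 mm², y = 15 mm, Ī = 3 217 mm⁴.
Centroid: ȳ = ΣA·y / ΣA = 139.75 mm.
Transfer each piece to the centroidal x-axis using Ī + A·d² with d = y − 139.75:
  bottom plate: d = -124.75 mm → contributes +121 969 705 mm⁴
  web plate: d = 35.252 mm → contributes +38 284 708 mm⁴
  top plate: d = 192.25 mm → contributes +150 995 541 mm⁴
  hole: d = -124.75 mm → contributes −3 132 171 mm⁴
Total I = 308 117 783 mm⁴.

I_x ≈ 3.08 × 10⁸ mm⁴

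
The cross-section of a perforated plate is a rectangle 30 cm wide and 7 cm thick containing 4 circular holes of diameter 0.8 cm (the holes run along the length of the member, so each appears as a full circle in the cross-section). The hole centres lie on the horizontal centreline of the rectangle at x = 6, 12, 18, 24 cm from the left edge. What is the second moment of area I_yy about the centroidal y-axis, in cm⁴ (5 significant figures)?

I_yy ≈ 1.5659 × 10⁴ cm⁴

Break the section into simple shapes (no overlaps), measuring from the bottom-left corner of the bounding box.
Plate: 30 × 7, A = 210 cm², x = 15 cm, Ī = 15 750 cm⁴.
Hole 1 (subtracted): ⌀0.8, A = 0.5026548 cm², x = 6 cm, Ī = 0.02010619 cm⁴.
Hole 2 (subtracted): ⌀0.8, A = 0.5026548 cm², x = 12 cm, Ī = 0.02010619 cm⁴.
Hole 3 (subtracted): ⌀0.8, A = 0.5026548 cm², x = 18 cm, Ī = 0.02010619 cm⁴.
Hole 4 (subtracted): ⌀0.8, A = 0.5026548 cm², x = 24 cm, Ī = 0.02010619 cm⁴.
By symmetry the centroid is at mid-width, x̄ = 15 cm.
Transfer each piece to the centroidal y-axis using Ī + A·d² with d = x − 15:
  plate: d = 0 cm → contributes +15 750 cm⁴
  hole 1: d = -9 cm → contributes −40.73515 cm⁴
  hole 2: d = -3 cm → contributes −4.544 cm⁴
  hole 3: d = 3 cm → contributes −4.544 cm⁴
  hole 4: d = 9 cm → contributes −40.73515 cm⁴
Total I = 15659.44 cm⁴.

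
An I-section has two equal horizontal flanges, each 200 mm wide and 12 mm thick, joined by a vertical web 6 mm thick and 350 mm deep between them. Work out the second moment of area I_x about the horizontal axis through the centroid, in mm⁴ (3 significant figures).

Break the section into simple shapes (no overlaps), measuring from the bottom-left corner of the bounding box.
Bottom flange: 200 × 12, A = 2 400 mm², y = 6 mm, Ī = 28 800 mm⁴.
Web: 6 × 350, A = 2 100 mm², y = 187 mm, Ī = 21 437 500 mm⁴.
Top flange: 200 × 12, A = 2 400 mm², y = 368 mm, Ī = 28 800 mm⁴.
By symmetry the centroid is at mid-height, ȳ = 187 mm.
Transfer each piece to the horizontal axis through the centroid using Ī + A·d² with d = y − 187:
  bottom flange: d = -181 mm → contributes +78 655 200 mm⁴
  web: d = 0 mm → contributes +21 437 500 mm⁴
  top flange: d = 181 mm → contributes +78 655 200 mm⁴
Total I = 178 747 900 mm⁴.

I_x ≈ 1.79 × 10⁸ mm⁴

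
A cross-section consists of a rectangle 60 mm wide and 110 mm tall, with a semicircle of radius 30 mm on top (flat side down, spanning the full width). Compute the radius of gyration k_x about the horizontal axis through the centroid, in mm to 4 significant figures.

Break the section into simple shapes (no overlaps), measuring from the bottom-left corner of the bounding box.
Rectangular body: 60 × 110, A = 6 600 mm², y = 55 mm, Ī = 6 655 000 mm⁴.
Semicircular cap: semicircle r = 30, A = 1413.72 mm², y = 122.732 mm, Ī = 88903.1 mm⁴.
Centroid: ȳ = ΣA·y / ΣA = 66.9488 mm.
Transfer each piece to the horizontal axis through the centroid using Ī + A·d² with d = y − 66.9488:
  rectangular body: d = -11.9488 mm → contributes +7 597 310 mm⁴
  semicircular cap: d = 55.7836 mm → contributes +4 488 118 mm⁴
Total I = 12 085 427 mm⁴.
Radius of gyration: k = √(I/A) = √(12 085 427 / 8013.72) = 38.8342 mm.

k_x ≈ 38.83 mm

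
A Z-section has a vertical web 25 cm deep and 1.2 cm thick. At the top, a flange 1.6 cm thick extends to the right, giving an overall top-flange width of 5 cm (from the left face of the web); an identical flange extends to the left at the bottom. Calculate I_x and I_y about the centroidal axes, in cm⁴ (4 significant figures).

Break the section into simple shapes (no overlaps), measuring from the bottom-left corner of the bounding box.
Web: 1.2 × 25, A = 30 cm², y = 12.5 cm, Ī = 1562.5 cm⁴.
Top flange (beyond web): 3.8 × 1.6, A = 6.08 cm², y = 24.2 cm, Ī = 1.29707 cm⁴.
Bottom flange (beyond web): 3.8 × 1.6, A = 6.08 cm², y = 0.8 cm, Ī = 1.29707 cm⁴.
Centroid: ȳ = ΣA·y / ΣA = 12.5 cm.
Transfer each piece to the centroidal x-axis using Ī + A·d² with d = y − 12.5:
  web: d = 0 cm → contributes +1562.5 cm⁴
  top flange (beyond web): d = 11.7 cm → contributes +833.588 cm⁴
  bottom flange (beyond web): d = -11.7 cm → contributes +833.588 cm⁴
Total I = 3229.68 cm⁴.
For the y-axis: x̄ = 4.4 cm.
Repeating about the centroidal y-axis gives I_y = 94.2325 cm⁴.

I_x ≈ 3230 cm⁴, I_y ≈ 94.23 cm⁴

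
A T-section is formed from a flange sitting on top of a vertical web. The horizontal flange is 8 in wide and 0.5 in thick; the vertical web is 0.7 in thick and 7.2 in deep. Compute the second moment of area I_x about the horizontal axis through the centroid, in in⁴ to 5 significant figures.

I_x ≈ 54.912 in⁴

Split into non-overlapping primitives; take the origin at the lower-left of the bounding box.
Flange: 8 × 0.5, A = 4 in², y = 7.45 in, Ī = 0.08333333 in⁴.
Web: 0.7 × 7.2, A = 5.04 in², y = 3.6 in, Ī = 21.7728 in⁴.
Centroid: ȳ = ΣA·y / ΣA = 5.30354 in.
Transfer each piece to the horizontal axis through the centroid using Ī + A·d² with d = y − 5.30354:
  flange: d = 2.14646 in → contributes +18.5125 in⁴
  web: d = -1.70354 in → contributes +36.39912 in⁴
Total I = 54.91162 in⁴.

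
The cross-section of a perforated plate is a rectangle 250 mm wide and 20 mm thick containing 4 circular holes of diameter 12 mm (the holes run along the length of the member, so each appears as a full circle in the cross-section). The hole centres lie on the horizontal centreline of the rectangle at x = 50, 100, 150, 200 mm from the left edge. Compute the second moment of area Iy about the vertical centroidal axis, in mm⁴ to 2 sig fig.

Decompose the section into non-overlapping parts with the origin at the bottom-left of its bounding rectangle.
Plate: 250 × 20, A = 5 000 mm², x = 125 mm, Ī = 26 041 667 mm⁴.
Hole 1 (subtracted): ⌀12, A = 113.1 mm², x = 50 mm, Ī = 1 018 mm⁴.
Hole 2 (subtracted): ⌀12, A = 113.1 mm², x = 100 mm, Ī = 1 018 mm⁴.
Hole 3 (subtracted): ⌀12, A = 113.1 mm², x = 150 mm, Ī = 1 018 mm⁴.
Hole 4 (subtracted): ⌀12, A = 113.1 mm², x = 200 mm, Ī = 1 018 mm⁴.
By symmetry the centroid is at mid-width, x̄ = 125 mm.
Transfer each piece to the vertical centroidal axis using Ī + A·d² with d = x − 125:
  plate: d = 0 mm → contributes +26 041 667 mm⁴
  hole 1: d = -75 mm → contributes −637 190 mm⁴
  hole 2: d = -25 mm → contributes −71 704 mm⁴
  hole 3: d = 25 mm → contributes −71 704 mm⁴
  hole 4: d = 75 mm → contributes −637 190 mm⁴
Total I = 24 623 878 mm⁴.

Iy ≈ 2.5 × 10⁷ mm⁴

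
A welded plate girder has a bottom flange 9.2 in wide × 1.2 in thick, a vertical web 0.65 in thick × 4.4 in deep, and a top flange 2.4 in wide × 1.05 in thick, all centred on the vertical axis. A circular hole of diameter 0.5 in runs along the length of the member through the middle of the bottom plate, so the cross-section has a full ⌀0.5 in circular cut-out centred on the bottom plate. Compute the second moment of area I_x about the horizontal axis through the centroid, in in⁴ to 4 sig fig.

I_x ≈ 75.87 in⁴

Treat the section as a set of non-overlapping primitives; coordinates are from the bounding-box lower-left.
Bottom plate: 9.2 × 1.2, A = 11.04 in², y = 0.6 in, Ī = 1.3248 in⁴.
Web plate: 0.65 × 4.4, A = 2.86 in², y = 3.4 in, Ī = 4.61413 in⁴.
Top plate: 2.4 × 1.05, A = 2.52 in², y = 6.125 in, Ī = 0.231525 in⁴.
Hole (subtracted): ⌀0.5, A = 0.19635 in², y = 0.6 in, Ī = 0.00306796 in⁴.
Centroid: ȳ = ΣA·y / ΣA = 1.95179 in.
Transfer each piece to the horizontal axis through the centroid using Ī + A·d² with d = y − 1.95179:
  bottom plate: d = -1.35179 in → contributes +21.4986 in⁴
  web plate: d = 1.44821 in → contributes +10.6124 in⁴
  top plate: d = 4.17321 in → contributes +44.119 in⁴
  hole: d = -1.35179 in → contributes −0.361866 in⁴
Total I = 75.8682 in⁴.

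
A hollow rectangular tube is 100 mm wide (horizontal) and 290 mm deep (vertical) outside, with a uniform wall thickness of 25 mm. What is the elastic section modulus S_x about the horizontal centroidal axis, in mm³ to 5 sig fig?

Treat the section as a set of non-overlapping primitives; coordinates are from the bounding-box lower-left.
Outer rectangle: 100 × 290, A = 29 000 mm², y = 145 mm, Ī = 203 241 667 mm⁴.
Inner void (subtracted): 50 × 240, A = 12 000 mm², y = 145 mm, Ī = 57 600 000 mm⁴.
By symmetry the centroid is at mid-height, ȳ = 145 mm.
All pieces are centred on the horizontal centroidal axis, so I = ΣĪ (holes subtracted) = 145 641 667 mm⁴.
Extreme fibre distance c = 145 mm; S = I/c = 1 004 425 mm³.

S_x ≈ 1.0044 × 10⁶ mm³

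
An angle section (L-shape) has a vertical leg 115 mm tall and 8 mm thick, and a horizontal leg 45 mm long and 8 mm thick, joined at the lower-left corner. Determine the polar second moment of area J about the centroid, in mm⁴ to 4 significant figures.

J ≈ 1.809 × 10⁶ mm⁴

Decompose the section into non-overlapping parts with the origin at the bottom-left of its bounding rectangle.
Vertical leg: 8 × 115, A = 920 mm², y = 57.5 mm, Ī = 1 013 917 mm⁴.
Horizontal leg (remainder): 37 × 8, A = 296 mm², y = 4 mm, Ī = 1578.67 mm⁴.
Centroid: ȳ = ΣA·y / ΣA = 44.477 mm.
Transfer each piece to the centroidal x-axis using Ī + A·d² with d = y − 44.477:
  vertical leg: d = 13.023 mm → contributes +1 169 948 mm⁴
  horizontal leg (remainder): d = -40.477 mm → contributes +486 541 mm⁴
Total I = 1 656 489 mm⁴.
For the y-axis: x̄ = 9.47697 mm.
Repeating about the centroidal y-axis gives I_y = 152 049 mm⁴.
Polar second moment: J = I_x + I_y = 1 808 537 mm⁴.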